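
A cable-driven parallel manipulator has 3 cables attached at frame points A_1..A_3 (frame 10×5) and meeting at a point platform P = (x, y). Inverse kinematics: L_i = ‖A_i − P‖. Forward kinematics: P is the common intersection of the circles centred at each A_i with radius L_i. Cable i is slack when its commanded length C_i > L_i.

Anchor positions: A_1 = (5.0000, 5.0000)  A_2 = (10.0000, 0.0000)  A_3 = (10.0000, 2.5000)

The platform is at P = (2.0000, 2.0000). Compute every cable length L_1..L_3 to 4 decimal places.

L_1 = √((5.0000−2.0000)² + (5.0000−2.0000)²) = 4.2426
L_2 = √((10.0000−2.0000)² + (0.0000−2.0000)²) = 8.2462
L_3 = √((10.0000−2.0000)² + (2.5000−2.0000)²) = 8.0156

(4.2426, 8.2462, 8.0156)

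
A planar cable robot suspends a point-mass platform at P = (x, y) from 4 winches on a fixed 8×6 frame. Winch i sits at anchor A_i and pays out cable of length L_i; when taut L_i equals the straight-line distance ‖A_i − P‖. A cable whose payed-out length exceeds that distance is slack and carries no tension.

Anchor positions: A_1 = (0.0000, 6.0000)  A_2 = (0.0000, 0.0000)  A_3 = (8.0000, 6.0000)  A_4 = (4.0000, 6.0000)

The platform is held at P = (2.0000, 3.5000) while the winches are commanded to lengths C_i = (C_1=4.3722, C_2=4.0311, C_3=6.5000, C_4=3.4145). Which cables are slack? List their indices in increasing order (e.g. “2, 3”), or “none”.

i=1: geometric 3.2016 vs commanded 4.3722 ⇒ slack
i=2: geometric 4.0311 vs commanded 4.0311 ⇒ taut
i=3: geometric 6.5000 vs commanded 6.5000 ⇒ taut
i=4: geometric 3.2016 vs commanded 3.4145 ⇒ slack

1, 4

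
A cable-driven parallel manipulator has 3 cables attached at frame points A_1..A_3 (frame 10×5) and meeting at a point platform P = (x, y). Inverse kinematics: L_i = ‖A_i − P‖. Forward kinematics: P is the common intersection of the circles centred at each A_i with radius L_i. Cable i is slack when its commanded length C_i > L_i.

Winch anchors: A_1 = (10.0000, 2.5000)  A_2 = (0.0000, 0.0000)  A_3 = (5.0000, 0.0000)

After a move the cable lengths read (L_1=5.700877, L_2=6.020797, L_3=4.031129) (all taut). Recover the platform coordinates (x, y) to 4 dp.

(4.5000, 4.0000)

expand ‖A_i−P‖²=L_i² and subtract eq 1 (k_i ≔ ‖A_i‖²−L_i²)
k_1 = 100.0000+6.2500−32.5000 = 73.7500
eq1−eq2 → [20.0000  5.0000]·P = 110.0000
eq1−eq3 → [10.0000  5.0000]·P = 65.0000
2×2 solve → P = (4.5000, 4.0000)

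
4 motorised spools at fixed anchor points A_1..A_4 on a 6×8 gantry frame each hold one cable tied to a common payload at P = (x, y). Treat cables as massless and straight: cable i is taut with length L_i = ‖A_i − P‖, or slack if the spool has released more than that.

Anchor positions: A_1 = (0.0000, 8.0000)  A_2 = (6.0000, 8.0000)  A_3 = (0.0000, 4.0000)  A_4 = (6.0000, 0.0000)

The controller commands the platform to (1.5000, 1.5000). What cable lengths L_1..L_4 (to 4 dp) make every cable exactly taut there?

L_1 = √((0.0000−1.5000)² + (8.0000−1.5000)²) = 6.6708
L_2 = √((6.0000−1.5000)² + (8.0000−1.5000)²) = 7.9057
L_3 = √((0.0000−1.5000)² + (4.0000−1.5000)²) = 2.9155
L_4 = √((6.0000−1.5000)² + (0.0000−1.5000)²) = 4.7434

(6.6708, 7.9057, 2.9155, 4.7434)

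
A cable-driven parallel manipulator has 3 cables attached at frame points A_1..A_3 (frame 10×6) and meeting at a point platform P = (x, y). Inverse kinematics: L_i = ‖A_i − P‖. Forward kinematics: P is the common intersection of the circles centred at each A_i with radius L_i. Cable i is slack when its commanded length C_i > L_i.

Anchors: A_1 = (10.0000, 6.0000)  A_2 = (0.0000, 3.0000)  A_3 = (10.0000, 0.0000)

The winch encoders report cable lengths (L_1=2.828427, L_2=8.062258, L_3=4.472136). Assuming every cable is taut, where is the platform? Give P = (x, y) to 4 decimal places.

each cable: (A_i−P)·(A_i−P) = L_i²; let c_i = ‖A_i‖²−L_i²
c_1 = 100.0000+36.0000−8.0000 = 128.0000
row 1: 20.0000x + 6.0000y = 184.0000  (c_2=-56.0000)
row 2: 0.0000x + 12.0000y = 48.0000  (c_3=80.0000)
Cramer on rows 1–2 → x = 8.0000, y = 4.0000

(8.0000, 4.0000)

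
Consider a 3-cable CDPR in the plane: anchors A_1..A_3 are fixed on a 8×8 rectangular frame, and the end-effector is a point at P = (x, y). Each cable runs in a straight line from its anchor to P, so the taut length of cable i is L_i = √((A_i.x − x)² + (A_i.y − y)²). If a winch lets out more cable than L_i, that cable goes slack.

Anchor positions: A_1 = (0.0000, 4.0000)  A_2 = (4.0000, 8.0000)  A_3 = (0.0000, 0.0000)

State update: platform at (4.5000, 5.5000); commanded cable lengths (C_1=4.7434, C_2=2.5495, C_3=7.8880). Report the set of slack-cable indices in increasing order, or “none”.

3

cable 1: √((-4.5000)²+(-1.5000)²)=4.7434, C_1=4.7434: taut
cable 2: √((-0.5000)²+(2.5000)²)=2.5495, C_2=2.5495: taut
cable 3: √((-4.5000)²+(-5.5000)²)=7.1063, C_3=7.8880: slack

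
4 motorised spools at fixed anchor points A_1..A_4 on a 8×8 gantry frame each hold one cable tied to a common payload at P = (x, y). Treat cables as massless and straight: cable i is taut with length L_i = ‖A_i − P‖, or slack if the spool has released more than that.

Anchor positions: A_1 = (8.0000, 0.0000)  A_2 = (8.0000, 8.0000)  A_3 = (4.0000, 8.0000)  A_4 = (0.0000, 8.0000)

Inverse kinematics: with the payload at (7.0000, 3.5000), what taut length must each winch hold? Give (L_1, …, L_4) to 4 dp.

(3.6401, 4.6098, 5.4083, 8.3217)

L_1 = √((8.0000−7.0000)² + (0.0000−3.5000)²) = 3.6401
L_2 = √((8.0000−7.0000)² + (8.0000−3.5000)²) = 4.6098
L_3 = √((4.0000−7.0000)² + (8.0000−3.5000)²) = 5.4083
L_4 = √((0.0000−7.0000)² + (8.0000−3.5000)²) = 8.3217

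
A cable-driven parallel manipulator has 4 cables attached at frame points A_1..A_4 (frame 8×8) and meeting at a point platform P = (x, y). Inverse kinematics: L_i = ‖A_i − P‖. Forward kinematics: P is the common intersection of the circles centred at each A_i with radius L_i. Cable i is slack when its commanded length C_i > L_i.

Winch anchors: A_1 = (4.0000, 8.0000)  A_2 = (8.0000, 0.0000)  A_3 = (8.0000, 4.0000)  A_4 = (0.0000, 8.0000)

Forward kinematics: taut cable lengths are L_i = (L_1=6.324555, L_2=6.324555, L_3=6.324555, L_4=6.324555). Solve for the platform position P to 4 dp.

circle eqns → linear via eq_j − eq_1; set k_j = A_j·A_j − L_j²
k_1 = 16.0000+64.0000−40.0000 = 40.0000
-8.0000·x + 16.0000·y = k_1−k_2 = 16.0000
-8.0000·x + 8.0000·y = k_1−k_3 = 0.0000
8.0000·x + 0.0000·y = k_1−k_4 = 16.0000
solve first two rows → x=2.0000, y=2.0000
check cable 4: ‖A_4−P‖² = 40.0000 ≈ L_4² = 40.0000 ✓

(2.0000, 2.0000)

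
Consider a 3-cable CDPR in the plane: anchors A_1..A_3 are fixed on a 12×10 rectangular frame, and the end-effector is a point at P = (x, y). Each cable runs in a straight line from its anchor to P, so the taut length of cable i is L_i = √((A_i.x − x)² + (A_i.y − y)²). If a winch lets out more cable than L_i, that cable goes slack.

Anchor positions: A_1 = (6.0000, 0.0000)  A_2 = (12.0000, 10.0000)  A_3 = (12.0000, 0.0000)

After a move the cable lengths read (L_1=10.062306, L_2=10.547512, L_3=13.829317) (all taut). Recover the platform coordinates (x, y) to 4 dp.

(1.5000, 9.0000)

each cable: (A_i−P)·(A_i−P) = L_i²; let q_i = ‖A_i‖²−L_i²
q_1 = 36.0000+0.0000−101.2500 = -65.2500
row 1: -12.0000x − 20.0000y = -198.0000  (q_2=132.7500)
row 2: -12.0000x + 0.0000y = -18.0000  (q_3=-47.2500)
Cramer on rows 1–2 → x = 1.5000, y = 9.0000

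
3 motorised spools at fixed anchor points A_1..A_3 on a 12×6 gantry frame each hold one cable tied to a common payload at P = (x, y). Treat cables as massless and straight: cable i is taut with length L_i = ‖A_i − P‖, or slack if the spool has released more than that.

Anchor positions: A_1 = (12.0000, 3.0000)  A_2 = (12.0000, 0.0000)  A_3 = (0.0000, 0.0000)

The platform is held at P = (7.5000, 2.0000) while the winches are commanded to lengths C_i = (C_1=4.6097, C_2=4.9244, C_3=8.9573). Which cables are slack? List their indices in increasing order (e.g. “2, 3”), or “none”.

3

cable 1: √((4.5000)²+(1.0000)²)=4.6098, C_1=4.6097: taut
cable 2: √((4.5000)²+(-2.0000)²)=4.9244, C_2=4.9244: taut
cable 3: √((-7.5000)²+(-2.0000)²)=7.7621, C_3=8.9573: slack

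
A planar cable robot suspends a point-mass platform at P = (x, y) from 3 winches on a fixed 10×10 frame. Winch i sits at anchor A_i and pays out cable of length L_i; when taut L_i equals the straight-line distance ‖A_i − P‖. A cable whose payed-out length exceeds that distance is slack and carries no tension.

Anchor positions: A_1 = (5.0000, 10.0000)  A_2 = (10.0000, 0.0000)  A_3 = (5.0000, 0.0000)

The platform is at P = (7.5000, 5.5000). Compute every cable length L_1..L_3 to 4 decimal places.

(5.1478, 6.0415, 6.0415)

L_1 = √((5.0000−7.5000)² + (10.0000−5.5000)²) = 5.1478
L_2 = √((10.0000−7.5000)² + (0.0000−5.5000)²) = 6.0415
L_3 = √((5.0000−7.5000)² + (0.0000−5.5000)²) = 6.0415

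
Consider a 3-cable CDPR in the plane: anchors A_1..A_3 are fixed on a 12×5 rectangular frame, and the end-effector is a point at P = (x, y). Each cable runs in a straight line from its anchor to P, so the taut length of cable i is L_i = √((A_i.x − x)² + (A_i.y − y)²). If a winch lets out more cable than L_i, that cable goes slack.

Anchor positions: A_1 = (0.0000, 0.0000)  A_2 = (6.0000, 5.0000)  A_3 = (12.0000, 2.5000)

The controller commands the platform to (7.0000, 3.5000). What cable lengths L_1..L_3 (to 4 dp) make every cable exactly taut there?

(7.8262, 1.8028, 5.0990)

L_1: Δ = A_1−P = (-7.0000, -3.5000) → ‖Δ‖ = √61.2500 = 7.8262
L_2: Δ = A_2−P = (-1.0000, 1.5000) → ‖Δ‖ = √3.2500 = 1.8028
L_3: Δ = A_3−P = (5.0000, -1.0000) → ‖Δ‖ = √26.0000 = 5.0990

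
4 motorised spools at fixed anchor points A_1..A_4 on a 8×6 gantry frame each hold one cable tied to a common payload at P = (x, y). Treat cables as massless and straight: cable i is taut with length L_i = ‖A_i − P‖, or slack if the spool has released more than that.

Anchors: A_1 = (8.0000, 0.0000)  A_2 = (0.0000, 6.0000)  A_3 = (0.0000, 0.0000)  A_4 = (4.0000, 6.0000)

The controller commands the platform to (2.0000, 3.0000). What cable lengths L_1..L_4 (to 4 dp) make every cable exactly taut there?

L_1 = √((8.0000−2.0000)² + (0.0000−3.0000)²) = 6.7082
L_2 = √((0.0000−2.0000)² + (6.0000−3.0000)²) = 3.6056
L_3 = √((0.0000−2.0000)² + (0.0000−3.0000)²) = 3.6056
L_4 = √((4.0000−2.0000)² + (6.0000−3.0000)²) = 3.6056

(6.7082, 3.6056, 3.6056, 3.6056)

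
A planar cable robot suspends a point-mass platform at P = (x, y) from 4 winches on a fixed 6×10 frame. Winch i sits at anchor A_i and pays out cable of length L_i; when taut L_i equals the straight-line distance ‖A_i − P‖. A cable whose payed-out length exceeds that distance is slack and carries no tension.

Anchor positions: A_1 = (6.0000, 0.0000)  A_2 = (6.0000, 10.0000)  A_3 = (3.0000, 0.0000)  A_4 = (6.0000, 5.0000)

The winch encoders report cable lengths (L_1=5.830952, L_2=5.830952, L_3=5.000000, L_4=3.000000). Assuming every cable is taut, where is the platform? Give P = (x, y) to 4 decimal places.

each cable: (A_i−P)·(A_i−P) = L_i²; let k_i = ‖A_i‖²−L_i²
k_1 = 36.0000+0.0000−34.0000 = 2.0000
row 1: 0.0000x − 20.0000y = -100.0000  (k_2=102.0000)
row 2: 6.0000x + 0.0000y = 18.0000  (k_3=-16.0000)
row 3: 0.0000x − 10.0000y = -50.0000  (k_4=52.0000)
Cramer on rows 1–2 → x = 3.0000, y = 5.0000
check cable 4: ‖A_4−P‖² = 9.0000 ≈ L_4² = 9.0000 ✓

(3.0000, 5.0000)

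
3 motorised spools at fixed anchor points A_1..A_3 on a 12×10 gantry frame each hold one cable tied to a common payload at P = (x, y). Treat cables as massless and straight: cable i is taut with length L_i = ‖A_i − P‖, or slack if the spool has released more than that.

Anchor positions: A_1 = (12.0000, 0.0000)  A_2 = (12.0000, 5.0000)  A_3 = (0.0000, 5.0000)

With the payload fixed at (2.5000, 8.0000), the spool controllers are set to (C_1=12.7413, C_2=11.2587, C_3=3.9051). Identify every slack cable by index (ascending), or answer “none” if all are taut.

1, 2

cable 1: √((9.5000)²+(-8.0000)²)=12.4197, C_1=12.7413: slack
cable 2: √((9.5000)²+(-3.0000)²)=9.9624, C_2=11.2587: slack
cable 3: √((-2.5000)²+(-3.0000)²)=3.9051, C_3=3.9051: taut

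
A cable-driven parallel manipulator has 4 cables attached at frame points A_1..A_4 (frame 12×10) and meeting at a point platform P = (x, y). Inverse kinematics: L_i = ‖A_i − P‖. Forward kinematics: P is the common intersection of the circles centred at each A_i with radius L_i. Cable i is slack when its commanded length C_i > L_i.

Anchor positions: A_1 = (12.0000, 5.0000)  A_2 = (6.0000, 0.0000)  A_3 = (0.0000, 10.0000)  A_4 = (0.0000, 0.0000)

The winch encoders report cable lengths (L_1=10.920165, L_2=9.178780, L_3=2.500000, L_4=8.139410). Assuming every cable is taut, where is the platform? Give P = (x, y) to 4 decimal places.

each cable: (A_i−P)·(A_i−P) = L_i²; let q_i = ‖A_i‖²−L_i²
q_1 = 144.0000+25.0000−119.2500 = 49.7500
row 1: 12.0000x + 10.0000y = 98.0000  (q_2=-48.2500)
row 2: 24.0000x − 10.0000y = -44.0000  (q_3=93.7500)
row 3: 24.0000x + 10.0000y = 116.0000  (q_4=-66.2500)
Cramer on rows 1–2 → x = 1.5000, y = 8.0000
check cable 4: ‖A_4−P‖² = 66.2500 ≈ L_4² = 66.2500 ✓

(1.5000, 8.0000)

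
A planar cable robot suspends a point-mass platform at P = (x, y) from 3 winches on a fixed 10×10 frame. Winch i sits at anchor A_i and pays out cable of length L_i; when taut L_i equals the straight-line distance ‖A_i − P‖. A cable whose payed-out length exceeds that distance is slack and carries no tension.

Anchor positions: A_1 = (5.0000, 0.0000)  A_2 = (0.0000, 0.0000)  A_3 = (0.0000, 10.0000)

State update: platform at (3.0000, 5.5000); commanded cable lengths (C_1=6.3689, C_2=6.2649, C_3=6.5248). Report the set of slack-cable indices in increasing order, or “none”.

cable 1: L_1 = ‖A_1−P‖ = 5.8523;  C_1 = 6.3689 → slack
cable 2: L_2 = ‖A_2−P‖ = 6.2650;  C_2 = 6.2649 → taut
cable 3: L_3 = ‖A_3−P‖ = 5.4083;  C_3 = 6.5248 → slack

1, 3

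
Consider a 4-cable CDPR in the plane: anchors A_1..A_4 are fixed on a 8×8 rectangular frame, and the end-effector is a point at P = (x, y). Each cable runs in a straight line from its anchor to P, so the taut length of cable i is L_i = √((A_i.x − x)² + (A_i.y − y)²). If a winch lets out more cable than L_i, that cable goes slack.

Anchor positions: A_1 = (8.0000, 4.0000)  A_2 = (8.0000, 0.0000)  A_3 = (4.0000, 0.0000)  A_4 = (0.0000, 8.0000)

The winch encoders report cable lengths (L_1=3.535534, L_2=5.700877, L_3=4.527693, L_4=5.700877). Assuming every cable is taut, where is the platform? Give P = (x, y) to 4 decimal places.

(4.5000, 4.5000)

expand ‖A_i−P‖²=L_i² and subtract eq 1 (c_i ≔ ‖A_i‖²−L_i²)
c_1 = 64.0000+16.0000−12.5000 = 67.5000
eq1−eq2 → [0.0000  8.0000]·P = 36.0000
eq1−eq3 → [8.0000  8.0000]·P = 72.0000
eq1−eq4 → [16.0000  -8.0000]·P = 36.0000
2×2 solve → P = (4.5000, 4.5000)
check cable 4: ‖A_4−P‖² = 32.5000 ≈ L_4² = 32.5000 ✓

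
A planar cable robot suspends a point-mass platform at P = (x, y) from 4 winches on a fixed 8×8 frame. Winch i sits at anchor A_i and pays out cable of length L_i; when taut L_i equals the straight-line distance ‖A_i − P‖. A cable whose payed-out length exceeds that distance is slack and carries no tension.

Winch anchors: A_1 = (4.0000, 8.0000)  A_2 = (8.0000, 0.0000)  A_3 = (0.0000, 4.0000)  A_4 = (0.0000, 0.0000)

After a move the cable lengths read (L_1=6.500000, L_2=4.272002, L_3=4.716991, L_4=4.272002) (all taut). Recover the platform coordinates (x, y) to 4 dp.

(4.0000, 1.5000)

circle eqns → linear via eq_j − eq_1; set q_j = A_j·A_j − L_j²
q_1 = 16.0000+64.0000−42.2500 = 37.7500
-8.0000·x + 16.0000·y = q_1−q_2 = -8.0000
8.0000·x + 8.0000·y = q_1−q_3 = 44.0000
8.0000·x + 16.0000·y = q_1−q_4 = 56.0000
solve first two rows → x=4.0000, y=1.5000
check cable 4: ‖A_4−P‖² = 18.2500 ≈ L_4² = 18.2500 ✓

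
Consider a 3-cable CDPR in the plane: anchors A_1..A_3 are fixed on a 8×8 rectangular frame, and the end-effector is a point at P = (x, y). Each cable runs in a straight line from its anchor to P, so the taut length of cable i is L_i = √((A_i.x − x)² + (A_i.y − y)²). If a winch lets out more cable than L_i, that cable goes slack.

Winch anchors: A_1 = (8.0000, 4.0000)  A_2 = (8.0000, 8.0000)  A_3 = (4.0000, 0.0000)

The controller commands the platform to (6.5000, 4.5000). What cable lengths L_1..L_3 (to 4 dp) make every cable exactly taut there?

L_1 = √((8.0000−6.5000)² + (4.0000−4.5000)²) = 1.5811
L_2 = √((8.0000−6.5000)² + (8.0000−4.5000)²) = 3.8079
L_3 = √((4.0000−6.5000)² + (0.0000−4.5000)²) = 5.1478

(1.5811, 3.8079, 5.1478)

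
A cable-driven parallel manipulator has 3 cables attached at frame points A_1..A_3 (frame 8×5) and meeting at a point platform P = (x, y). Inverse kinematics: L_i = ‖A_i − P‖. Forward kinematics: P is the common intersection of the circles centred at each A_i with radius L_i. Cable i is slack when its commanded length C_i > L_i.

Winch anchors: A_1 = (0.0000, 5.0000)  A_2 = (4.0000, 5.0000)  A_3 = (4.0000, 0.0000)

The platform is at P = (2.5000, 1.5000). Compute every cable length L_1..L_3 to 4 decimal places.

(4.3012, 3.8079, 2.1213)

L_1 = √((0.0000−2.5000)² + (5.0000−1.5000)²) = 4.3012
L_2 = √((4.0000−2.5000)² + (5.0000−1.5000)²) = 3.8079
L_3 = √((4.0000−2.5000)² + (0.0000−1.5000)²) = 2.1213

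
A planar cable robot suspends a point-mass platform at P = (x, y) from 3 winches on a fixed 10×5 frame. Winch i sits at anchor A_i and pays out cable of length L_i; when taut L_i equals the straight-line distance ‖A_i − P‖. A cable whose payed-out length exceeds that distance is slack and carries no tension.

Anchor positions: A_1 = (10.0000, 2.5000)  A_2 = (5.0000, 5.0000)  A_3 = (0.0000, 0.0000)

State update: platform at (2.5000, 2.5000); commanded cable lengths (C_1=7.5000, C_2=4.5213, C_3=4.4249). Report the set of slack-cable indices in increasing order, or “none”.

2, 3

i=1: geometric 7.5000 vs commanded 7.5000 ⇒ taut
i=2: geometric 3.5355 vs commanded 4.5213 ⇒ slack
i=3: geometric 3.5355 vs commanded 4.4249 ⇒ slack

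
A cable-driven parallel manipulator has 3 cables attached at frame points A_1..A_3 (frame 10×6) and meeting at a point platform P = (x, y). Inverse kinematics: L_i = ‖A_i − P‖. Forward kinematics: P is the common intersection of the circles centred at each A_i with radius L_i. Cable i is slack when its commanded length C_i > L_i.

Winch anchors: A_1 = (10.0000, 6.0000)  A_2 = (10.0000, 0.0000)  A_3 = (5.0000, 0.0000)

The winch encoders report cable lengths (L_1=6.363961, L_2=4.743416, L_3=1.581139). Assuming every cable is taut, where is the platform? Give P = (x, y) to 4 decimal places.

(5.5000, 1.5000)

each cable: (A_i−P)·(A_i−P) = L_i²; let q_i = ‖A_i‖²−L_i²
q_1 = 100.0000+36.0000−40.5000 = 95.5000
row 1: 0.0000x + 12.0000y = 18.0000  (q_2=77.5000)
row 2: 10.0000x + 12.0000y = 73.0000  (q_3=22.5000)
Cramer on rows 1–2 → x = 5.5000, y = 1.5000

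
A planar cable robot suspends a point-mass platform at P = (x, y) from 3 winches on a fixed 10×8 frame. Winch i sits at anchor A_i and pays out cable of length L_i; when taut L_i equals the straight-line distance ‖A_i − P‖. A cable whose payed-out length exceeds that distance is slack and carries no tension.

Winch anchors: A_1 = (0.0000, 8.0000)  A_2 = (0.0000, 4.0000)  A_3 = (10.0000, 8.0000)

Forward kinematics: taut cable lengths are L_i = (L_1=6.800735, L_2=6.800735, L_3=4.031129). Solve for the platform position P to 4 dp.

(6.5000, 6.0000)

expand ‖A_i−P‖²=L_i² and subtract eq 1 (k_i ≔ ‖A_i‖²−L_i²)
k_1 = 0.0000+64.0000−46.2500 = 17.7500
eq1−eq2 → [0.0000  8.0000]·P = 48.0000
eq1−eq3 → [-20.0000  0.0000]·P = -130.0000
2×2 solve → P = (6.5000, 6.0000)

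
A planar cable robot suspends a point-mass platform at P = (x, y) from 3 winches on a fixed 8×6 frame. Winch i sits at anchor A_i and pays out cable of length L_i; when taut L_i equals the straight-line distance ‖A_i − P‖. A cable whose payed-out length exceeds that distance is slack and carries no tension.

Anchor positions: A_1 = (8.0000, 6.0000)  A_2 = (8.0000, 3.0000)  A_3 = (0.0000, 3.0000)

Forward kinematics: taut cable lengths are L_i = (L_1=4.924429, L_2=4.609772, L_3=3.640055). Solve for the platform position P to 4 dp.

(3.5000, 4.0000)

circle eqns → linear via eq_j − eq_1; set q_j = A_j·A_j − L_j²
q_1 = 64.0000+36.0000−24.2500 = 75.7500
0.0000·x + 6.0000·y = q_1−q_2 = 24.0000
16.0000·x + 6.0000·y = q_1−q_3 = 80.0000
solve first two rows → x=3.5000, y=4.0000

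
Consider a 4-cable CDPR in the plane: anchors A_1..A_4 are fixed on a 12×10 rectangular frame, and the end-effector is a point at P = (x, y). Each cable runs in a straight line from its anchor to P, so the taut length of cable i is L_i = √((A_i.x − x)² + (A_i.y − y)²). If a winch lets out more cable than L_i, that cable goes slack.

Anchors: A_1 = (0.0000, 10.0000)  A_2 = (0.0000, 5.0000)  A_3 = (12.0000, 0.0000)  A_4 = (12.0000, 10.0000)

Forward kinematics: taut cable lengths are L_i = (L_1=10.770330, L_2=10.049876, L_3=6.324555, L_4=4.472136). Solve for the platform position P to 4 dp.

(10.0000, 6.0000)

each cable: (A_i−P)·(A_i−P) = L_i²; let q_i = ‖A_i‖²−L_i²
q_1 = 0.0000+100.0000−116.0000 = -16.0000
row 1: 0.0000x + 10.0000y = 60.0000  (q_2=-76.0000)
row 2: -24.0000x + 20.0000y = -120.0000  (q_3=104.0000)
row 3: -24.0000x + 0.0000y = -240.0000  (q_4=224.0000)
Cramer on rows 1–2 → x = 10.0000, y = 6.0000
check cable 4: ‖A_4−P‖² = 20.0000 ≈ L_4² = 20.0000 ✓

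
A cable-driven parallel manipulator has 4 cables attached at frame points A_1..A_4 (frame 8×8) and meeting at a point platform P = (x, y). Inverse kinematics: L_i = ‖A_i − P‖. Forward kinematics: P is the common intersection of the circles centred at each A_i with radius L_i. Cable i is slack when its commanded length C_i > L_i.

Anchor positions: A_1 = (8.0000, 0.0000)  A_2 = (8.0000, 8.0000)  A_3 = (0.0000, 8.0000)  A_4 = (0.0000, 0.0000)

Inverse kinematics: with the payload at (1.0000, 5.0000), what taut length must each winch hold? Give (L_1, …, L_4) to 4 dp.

L_1: Δ = A_1−P = (7.0000, -5.0000) → ‖Δ‖ = √74.0000 = 8.6023
L_2: Δ = A_2−P = (7.0000, 3.0000) → ‖Δ‖ = √58.0000 = 7.6158
L_3: Δ = A_3−P = (-1.0000, 3.0000) → ‖Δ‖ = √10.0000 = 3.1623
L_4: Δ = A_4−P = (-1.0000, -5.0000) → ‖Δ‖ = √26.0000 = 5.0990

(8.6023, 7.6158, 3.1623, 5.0990)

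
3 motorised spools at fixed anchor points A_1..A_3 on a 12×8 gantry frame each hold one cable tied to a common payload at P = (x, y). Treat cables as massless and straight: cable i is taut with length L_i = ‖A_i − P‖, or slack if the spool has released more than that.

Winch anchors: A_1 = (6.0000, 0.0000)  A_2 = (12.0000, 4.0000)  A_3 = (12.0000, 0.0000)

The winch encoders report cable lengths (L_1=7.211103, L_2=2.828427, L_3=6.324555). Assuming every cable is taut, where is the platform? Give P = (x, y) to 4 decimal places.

each cable: (A_i−P)·(A_i−P) = L_i²; let k_i = ‖A_i‖²−L_i²
k_1 = 36.0000+0.0000−52.0000 = -16.0000
row 1: -12.0000x − 8.0000y = -168.0000  (k_2=152.0000)
row 2: -12.0000x + 0.0000y = -120.0000  (k_3=104.0000)
Cramer on rows 1–2 → x = 10.0000, y = 6.0000

(10.0000, 6.0000)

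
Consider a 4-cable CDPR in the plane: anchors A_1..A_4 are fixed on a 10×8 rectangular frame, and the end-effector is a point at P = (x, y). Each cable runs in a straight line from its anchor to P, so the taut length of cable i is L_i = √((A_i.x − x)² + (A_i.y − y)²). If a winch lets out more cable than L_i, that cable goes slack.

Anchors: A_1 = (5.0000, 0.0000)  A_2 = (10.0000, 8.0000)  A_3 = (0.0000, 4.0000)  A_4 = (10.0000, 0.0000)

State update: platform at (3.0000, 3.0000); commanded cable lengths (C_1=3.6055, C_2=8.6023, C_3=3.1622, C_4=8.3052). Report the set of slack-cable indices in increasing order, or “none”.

cable 1: √((2.0000)²+(-3.0000)²)=3.6056, C_1=3.6055: taut
cable 2: √((7.0000)²+(5.0000)²)=8.6023, C_2=8.6023: taut
cable 3: √((-3.0000)²+(1.0000)²)=3.1623, C_3=3.1622: taut
cable 4: √((7.0000)²+(-3.0000)²)=7.6158, C_4=8.3052: slack

4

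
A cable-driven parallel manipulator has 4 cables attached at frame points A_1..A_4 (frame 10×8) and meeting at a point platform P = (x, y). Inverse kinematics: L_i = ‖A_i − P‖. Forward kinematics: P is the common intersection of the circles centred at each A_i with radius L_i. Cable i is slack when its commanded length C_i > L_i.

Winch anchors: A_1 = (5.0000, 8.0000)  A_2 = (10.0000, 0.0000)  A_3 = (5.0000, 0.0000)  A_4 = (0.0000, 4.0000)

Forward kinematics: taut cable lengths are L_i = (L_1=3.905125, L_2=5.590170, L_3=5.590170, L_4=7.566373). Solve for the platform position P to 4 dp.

(7.5000, 5.0000)

circle eqns → linear via eq_j − eq_1; set q_j = A_j·A_j − L_j²
q_1 = 25.0000+64.0000−15.2500 = 73.7500
-10.0000·x + 16.0000·y = q_1−q_2 = 5.0000
0.0000·x + 16.0000·y = q_1−q_3 = 80.0000
10.0000·x + 8.0000·y = q_1−q_4 = 115.0000
solve first two rows → x=7.5000, y=5.0000
check cable 4: ‖A_4−P‖² = 57.2500 ≈ L_4² = 57.2500 ✓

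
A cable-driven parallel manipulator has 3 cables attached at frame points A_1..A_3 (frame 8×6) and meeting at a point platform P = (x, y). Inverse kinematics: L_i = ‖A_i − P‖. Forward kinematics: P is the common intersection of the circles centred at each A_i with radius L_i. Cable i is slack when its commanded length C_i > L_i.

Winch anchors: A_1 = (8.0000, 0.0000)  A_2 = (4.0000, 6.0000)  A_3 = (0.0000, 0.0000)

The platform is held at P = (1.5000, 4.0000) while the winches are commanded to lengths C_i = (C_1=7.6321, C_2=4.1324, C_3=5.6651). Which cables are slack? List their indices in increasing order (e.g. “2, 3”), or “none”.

i=1: geometric 7.6322 vs commanded 7.6321 ⇒ taut
i=2: geometric 3.2016 vs commanded 4.1324 ⇒ slack
i=3: geometric 4.2720 vs commanded 5.6651 ⇒ slack

2, 3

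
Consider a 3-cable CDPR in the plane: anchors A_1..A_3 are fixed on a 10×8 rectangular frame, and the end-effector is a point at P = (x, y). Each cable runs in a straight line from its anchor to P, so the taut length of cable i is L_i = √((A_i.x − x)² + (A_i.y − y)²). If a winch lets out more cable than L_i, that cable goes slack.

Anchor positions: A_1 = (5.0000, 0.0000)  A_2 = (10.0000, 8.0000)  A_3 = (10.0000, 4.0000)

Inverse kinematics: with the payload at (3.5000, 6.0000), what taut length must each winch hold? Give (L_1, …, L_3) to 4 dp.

cable 1: Δx=1.5000, Δy=-6.0000; L_1 = √(Δx²+Δy²) = 6.1847
cable 2: Δx=6.5000, Δy=2.0000; L_2 = √(Δx²+Δy²) = 6.8007
cable 3: Δx=6.5000, Δy=-2.0000; L_3 = √(Δx²+Δy²) = 6.8007

(6.1847, 6.8007, 6.8007)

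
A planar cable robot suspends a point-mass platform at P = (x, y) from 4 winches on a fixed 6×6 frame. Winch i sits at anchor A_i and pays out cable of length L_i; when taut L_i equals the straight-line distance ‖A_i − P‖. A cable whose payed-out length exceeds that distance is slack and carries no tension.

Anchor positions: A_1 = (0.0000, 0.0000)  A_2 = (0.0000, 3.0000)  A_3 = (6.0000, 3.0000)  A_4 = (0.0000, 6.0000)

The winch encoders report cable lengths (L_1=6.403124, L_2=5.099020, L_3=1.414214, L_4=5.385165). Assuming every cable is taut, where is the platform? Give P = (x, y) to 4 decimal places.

each cable: (A_i−P)·(A_i−P) = L_i²; let c_i = ‖A_i‖²−L_i²
c_1 = 0.0000+0.0000−41.0000 = -41.0000
row 1: 0.0000x − 6.0000y = -24.0000  (c_2=-17.0000)
row 2: -12.0000x − 6.0000y = -84.0000  (c_3=43.0000)
row 3: 0.0000x − 12.0000y = -48.0000  (c_4=7.0000)
Cramer on rows 1–2 → x = 5.0000, y = 4.0000
check cable 4: ‖A_4−P‖² = 29.0000 ≈ L_4² = 29.0000 ✓

(5.0000, 4.0000)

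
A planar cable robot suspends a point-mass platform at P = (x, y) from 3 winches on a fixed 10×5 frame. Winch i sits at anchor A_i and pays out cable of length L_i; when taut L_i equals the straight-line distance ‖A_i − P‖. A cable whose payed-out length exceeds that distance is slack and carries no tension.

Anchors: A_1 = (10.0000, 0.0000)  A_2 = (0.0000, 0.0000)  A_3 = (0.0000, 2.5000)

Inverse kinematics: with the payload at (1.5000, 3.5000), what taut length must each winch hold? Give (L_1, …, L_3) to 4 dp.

(9.1924, 3.8079, 1.8028)

L_1: Δ = A_1−P = (8.5000, -3.5000) → ‖Δ‖ = √84.5000 = 9.1924
L_2: Δ = A_2−P = (-1.5000, -3.5000) → ‖Δ‖ = √14.5000 = 3.8079
L_3: Δ = A_3−P = (-1.5000, -1.0000) → ‖Δ‖ = √3.2500 = 1.8028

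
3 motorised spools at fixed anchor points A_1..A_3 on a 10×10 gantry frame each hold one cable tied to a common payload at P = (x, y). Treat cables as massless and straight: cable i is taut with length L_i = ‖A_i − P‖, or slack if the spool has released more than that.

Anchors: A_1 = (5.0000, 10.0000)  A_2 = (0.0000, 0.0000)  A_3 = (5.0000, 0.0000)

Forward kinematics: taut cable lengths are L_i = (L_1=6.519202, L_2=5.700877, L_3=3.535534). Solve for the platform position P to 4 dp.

(4.5000, 3.5000)

each cable: (A_i−P)·(A_i−P) = L_i²; let q_i = ‖A_i‖²−L_i²
q_1 = 25.0000+100.0000−42.5000 = 82.5000
row 1: 10.0000x + 20.0000y = 115.0000  (q_2=-32.5000)
row 2: 0.0000x + 20.0000y = 70.0000  (q_3=12.5000)
Cramer on rows 1–2 → x = 4.5000, y = 3.5000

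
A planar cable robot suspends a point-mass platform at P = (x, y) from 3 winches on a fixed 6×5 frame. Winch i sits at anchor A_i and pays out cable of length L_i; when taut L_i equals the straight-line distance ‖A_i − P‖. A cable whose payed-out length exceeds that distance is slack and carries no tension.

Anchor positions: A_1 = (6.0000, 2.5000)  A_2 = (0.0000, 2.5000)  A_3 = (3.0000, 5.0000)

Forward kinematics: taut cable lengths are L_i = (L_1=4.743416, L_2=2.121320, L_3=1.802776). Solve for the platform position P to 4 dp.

expand ‖A_i−P‖²=L_i² and subtract eq 1 (c_i ≔ ‖A_i‖²−L_i²)
c_1 = 36.0000+6.2500−22.5000 = 19.7500
eq1−eq2 → [12.0000  0.0000]·P = 18.0000
eq1−eq3 → [6.0000  -5.0000]·P = -11.0000
2×2 solve → P = (1.5000, 4.0000)

(1.5000, 4.0000)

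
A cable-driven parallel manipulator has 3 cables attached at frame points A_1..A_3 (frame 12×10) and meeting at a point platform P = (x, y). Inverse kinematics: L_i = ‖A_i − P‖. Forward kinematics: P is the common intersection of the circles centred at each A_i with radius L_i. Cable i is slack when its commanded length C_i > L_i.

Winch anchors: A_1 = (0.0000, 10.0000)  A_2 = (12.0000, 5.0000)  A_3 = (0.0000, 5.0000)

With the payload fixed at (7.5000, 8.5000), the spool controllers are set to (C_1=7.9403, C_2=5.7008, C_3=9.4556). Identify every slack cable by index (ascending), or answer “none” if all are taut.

1, 3

cable 1: L_1 = ‖A_1−P‖ = 7.6485;  C_1 = 7.9403 → slack
cable 2: L_2 = ‖A_2−P‖ = 5.7009;  C_2 = 5.7008 → taut
cable 3: L_3 = ‖A_3−P‖ = 8.2765;  C_3 = 9.4556 → slack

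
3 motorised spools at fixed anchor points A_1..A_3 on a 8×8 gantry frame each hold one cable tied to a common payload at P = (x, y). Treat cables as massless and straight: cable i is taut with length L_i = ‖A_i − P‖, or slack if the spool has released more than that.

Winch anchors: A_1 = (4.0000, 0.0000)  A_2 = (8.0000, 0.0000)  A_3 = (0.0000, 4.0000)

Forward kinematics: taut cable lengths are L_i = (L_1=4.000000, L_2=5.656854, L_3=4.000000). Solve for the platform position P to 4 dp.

expand ‖A_i−P‖²=L_i² and subtract eq 1 (q_i ≔ ‖A_i‖²−L_i²)
q_1 = 16.0000+0.0000−16.0000 = 0.0000
eq1−eq2 → [-8.0000  0.0000]·P = -32.0000
eq1−eq3 → [8.0000  -8.0000]·P = 0.0000
2×2 solve → P = (4.0000, 4.0000)

(4.0000, 4.0000)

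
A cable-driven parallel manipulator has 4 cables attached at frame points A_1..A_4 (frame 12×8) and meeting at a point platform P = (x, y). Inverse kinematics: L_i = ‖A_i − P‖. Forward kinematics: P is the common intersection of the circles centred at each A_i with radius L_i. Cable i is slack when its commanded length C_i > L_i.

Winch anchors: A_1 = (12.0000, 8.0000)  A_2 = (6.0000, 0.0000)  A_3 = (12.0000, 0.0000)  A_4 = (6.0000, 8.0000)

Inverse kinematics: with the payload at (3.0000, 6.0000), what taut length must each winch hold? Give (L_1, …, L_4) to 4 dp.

(9.2195, 6.7082, 10.8167, 3.6056)

cable 1: Δx=9.0000, Δy=2.0000; L_1 = √(Δx²+Δy²) = 9.2195
cable 2: Δx=3.0000, Δy=-6.0000; L_2 = √(Δx²+Δy²) = 6.7082
cable 3: Δx=9.0000, Δy=-6.0000; L_3 = √(Δx²+Δy²) = 10.8167
cable 4: Δx=3.0000, Δy=2.0000; L_4 = √(Δx²+Δy²) = 3.6056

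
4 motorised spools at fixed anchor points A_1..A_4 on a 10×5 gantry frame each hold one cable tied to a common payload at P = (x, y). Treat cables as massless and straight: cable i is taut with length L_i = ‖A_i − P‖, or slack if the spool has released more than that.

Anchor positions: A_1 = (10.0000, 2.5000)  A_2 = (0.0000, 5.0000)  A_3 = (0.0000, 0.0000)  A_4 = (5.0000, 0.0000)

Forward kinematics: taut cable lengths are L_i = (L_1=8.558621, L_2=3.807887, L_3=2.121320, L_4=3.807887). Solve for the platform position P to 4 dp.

circle eqns → linear via eq_j − eq_1; set c_j = A_j·A_j − L_j²
c_1 = 100.0000+6.2500−73.2500 = 33.0000
20.0000·x − 5.0000·y = c_1−c_2 = 22.5000
20.0000·x + 5.0000·y = c_1−c_3 = 37.5000
10.0000·x + 5.0000·y = c_1−c_4 = 22.5000
solve first two rows → x=1.5000, y=1.5000
check cable 4: ‖A_4−P‖² = 14.5000 ≈ L_4² = 14.5000 ✓

(1.5000, 1.5000)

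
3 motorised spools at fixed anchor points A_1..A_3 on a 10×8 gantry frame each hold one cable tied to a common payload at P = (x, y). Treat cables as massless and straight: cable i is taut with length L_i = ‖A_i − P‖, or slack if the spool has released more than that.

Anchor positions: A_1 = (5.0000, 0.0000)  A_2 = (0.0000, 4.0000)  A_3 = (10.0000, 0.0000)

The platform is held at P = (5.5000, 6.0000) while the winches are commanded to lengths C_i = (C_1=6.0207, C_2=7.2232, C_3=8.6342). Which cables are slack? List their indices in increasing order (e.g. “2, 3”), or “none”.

2, 3

cable 1: √((-0.5000)²+(-6.0000)²)=6.0208, C_1=6.0207: taut
cable 2: √((-5.5000)²+(-2.0000)²)=5.8523, C_2=7.2232: slack
cable 3: √((4.5000)²+(-6.0000)²)=7.5000, C_3=8.6342: slack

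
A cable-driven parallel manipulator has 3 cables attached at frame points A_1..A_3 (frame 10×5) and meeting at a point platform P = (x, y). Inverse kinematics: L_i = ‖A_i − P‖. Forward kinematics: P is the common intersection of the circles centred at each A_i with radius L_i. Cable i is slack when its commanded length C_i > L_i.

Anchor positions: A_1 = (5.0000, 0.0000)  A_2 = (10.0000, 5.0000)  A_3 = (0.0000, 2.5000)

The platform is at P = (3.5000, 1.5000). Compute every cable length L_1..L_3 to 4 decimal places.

(2.1213, 7.3824, 3.6401)

L_1: Δ = A_1−P = (1.5000, -1.5000) → ‖Δ‖ = √4.5000 = 2.1213
L_2: Δ = A_2−P = (6.5000, 3.5000) → ‖Δ‖ = √54.5000 = 7.3824
L_3: Δ = A_3−P = (-3.5000, 1.0000) → ‖Δ‖ = √13.2500 = 3.6401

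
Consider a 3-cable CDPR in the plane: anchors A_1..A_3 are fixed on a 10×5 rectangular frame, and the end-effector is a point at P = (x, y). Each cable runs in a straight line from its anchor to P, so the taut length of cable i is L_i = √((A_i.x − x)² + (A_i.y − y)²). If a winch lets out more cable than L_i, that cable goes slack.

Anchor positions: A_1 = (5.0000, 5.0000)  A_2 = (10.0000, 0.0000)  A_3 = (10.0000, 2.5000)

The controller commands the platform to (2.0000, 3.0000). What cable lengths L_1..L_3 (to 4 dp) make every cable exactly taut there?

(3.6056, 8.5440, 8.0156)

L_1 = √((5.0000−2.0000)² + (5.0000−3.0000)²) = 3.6056
L_2 = √((10.0000−2.0000)² + (0.0000−3.0000)²) = 8.5440
L_3 = √((10.0000−2.0000)² + (2.5000−3.0000)²) = 8.0156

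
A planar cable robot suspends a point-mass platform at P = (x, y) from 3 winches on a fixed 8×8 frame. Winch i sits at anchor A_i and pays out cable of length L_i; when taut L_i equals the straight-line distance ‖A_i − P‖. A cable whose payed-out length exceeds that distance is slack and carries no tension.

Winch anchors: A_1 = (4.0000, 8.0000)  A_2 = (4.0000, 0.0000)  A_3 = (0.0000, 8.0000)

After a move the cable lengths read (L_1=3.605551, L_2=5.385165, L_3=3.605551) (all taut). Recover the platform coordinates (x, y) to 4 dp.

each cable: (A_i−P)·(A_i−P) = L_i²; let q_i = ‖A_i‖²−L_i²
q_1 = 16.0000+64.0000−13.0000 = 67.0000
row 1: 0.0000x + 16.0000y = 80.0000  (q_2=-13.0000)
row 2: 8.0000x + 0.0000y = 16.0000  (q_3=51.0000)
Cramer on rows 1–2 → x = 2.0000, y = 5.0000

(2.0000, 5.0000)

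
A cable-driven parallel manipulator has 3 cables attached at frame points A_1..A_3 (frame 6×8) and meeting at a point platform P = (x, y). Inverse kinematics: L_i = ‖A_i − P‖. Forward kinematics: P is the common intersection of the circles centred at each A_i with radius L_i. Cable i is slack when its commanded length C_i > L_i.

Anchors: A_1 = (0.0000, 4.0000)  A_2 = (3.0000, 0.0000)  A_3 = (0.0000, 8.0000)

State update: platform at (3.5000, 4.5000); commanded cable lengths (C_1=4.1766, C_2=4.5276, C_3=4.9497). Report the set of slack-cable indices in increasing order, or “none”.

cable 1: L_1 = ‖A_1−P‖ = 3.5355;  C_1 = 4.1766 → slack
cable 2: L_2 = ‖A_2−P‖ = 4.5277;  C_2 = 4.5276 → taut
cable 3: L_3 = ‖A_3−P‖ = 4.9497;  C_3 = 4.9497 → taut

1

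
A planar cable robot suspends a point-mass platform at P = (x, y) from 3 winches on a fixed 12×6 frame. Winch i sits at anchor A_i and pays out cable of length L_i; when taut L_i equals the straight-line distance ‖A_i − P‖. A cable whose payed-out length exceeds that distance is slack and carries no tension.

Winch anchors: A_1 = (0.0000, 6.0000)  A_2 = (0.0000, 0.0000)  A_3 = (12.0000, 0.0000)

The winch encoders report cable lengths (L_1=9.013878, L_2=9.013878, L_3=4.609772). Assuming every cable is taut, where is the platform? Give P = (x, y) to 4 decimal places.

(8.5000, 3.0000)

expand ‖A_i−P‖²=L_i² and subtract eq 1 (q_i ≔ ‖A_i‖²−L_i²)
q_1 = 0.0000+36.0000−81.2500 = -45.2500
eq1−eq2 → [0.0000  12.0000]·P = 36.0000
eq1−eq3 → [-24.0000  12.0000]·P = -168.0000
2×2 solve → P = (8.5000, 3.0000)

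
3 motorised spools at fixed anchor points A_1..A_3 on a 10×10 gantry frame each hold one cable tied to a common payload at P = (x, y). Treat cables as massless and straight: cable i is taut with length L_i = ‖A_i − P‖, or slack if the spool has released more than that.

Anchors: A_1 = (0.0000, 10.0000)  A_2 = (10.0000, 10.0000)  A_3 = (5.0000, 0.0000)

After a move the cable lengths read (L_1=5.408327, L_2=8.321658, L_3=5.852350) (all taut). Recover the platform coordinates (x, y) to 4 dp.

(3.0000, 5.5000)

circle eqns → linear via eq_j − eq_1; set q_j = A_j·A_j − L_j²
q_1 = 0.0000+100.0000−29.2500 = 70.7500
-20.0000·x + 0.0000·y = q_1−q_2 = -60.0000
-10.0000·x + 20.0000·y = q_1−q_3 = 80.0000
solve first two rows → x=3.0000, y=5.5000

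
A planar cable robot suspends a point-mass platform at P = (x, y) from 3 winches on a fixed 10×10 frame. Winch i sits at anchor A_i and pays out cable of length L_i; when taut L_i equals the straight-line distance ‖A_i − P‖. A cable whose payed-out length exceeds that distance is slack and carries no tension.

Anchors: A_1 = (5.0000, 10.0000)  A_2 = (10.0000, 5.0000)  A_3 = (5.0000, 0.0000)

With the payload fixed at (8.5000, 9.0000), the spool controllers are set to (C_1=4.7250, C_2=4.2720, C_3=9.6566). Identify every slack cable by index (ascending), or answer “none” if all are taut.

1

cable 1: √((-3.5000)²+(1.0000)²)=3.6401, C_1=4.7250: slack
cable 2: √((1.5000)²+(-4.0000)²)=4.2720, C_2=4.2720: taut
cable 3: √((-3.5000)²+(-9.0000)²)=9.6566, C_3=9.6566: taut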